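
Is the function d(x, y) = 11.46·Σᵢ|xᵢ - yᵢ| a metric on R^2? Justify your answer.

Yes. The L1 (Manhattan) norm induces a metric on R^2, and multiplying a metric by a positive constant 11.46 > 0 preserves all four axioms: non-negativity (11.46·||x-y|| ≥ 0), identity (11.46·||x-y|| = 0 ⟺ ||x-y|| = 0 ⟺ x = y), symmetry (||x-y|| = ||y-x||), and the triangle inequality (11.46·||x-z|| ≤ 11.46·||x-y|| + 11.46·||y-z||). So d is a metric.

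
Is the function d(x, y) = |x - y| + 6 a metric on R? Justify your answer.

No. d fails identity of indiscernibles (specifically d(x,x) = 0): d(3, 3) = |3 - 3| + 6 = 0 + 6 = 6 ≠ 0.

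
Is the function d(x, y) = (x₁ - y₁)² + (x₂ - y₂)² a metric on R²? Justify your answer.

No. The squared Euclidean distance fails the triangle inequality. Counterexample: x = (0, 0), y = (2, 1), z = (4, 2). d(x,z) = 4² + 2² = 20, but d(x,y) + d(y,z) = (2² + 1²) + (2² + 1²) = 5 + 5 = 10. Since 20 > 10, the triangle inequality is violated. (Note: √d, the ordinary Euclidean distance, IS a metric.)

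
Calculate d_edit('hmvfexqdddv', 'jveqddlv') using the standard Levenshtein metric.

Let D[i][j] be the edit distance between the first i characters of 'hmvfexqdddv' and the first j characters of 'jveqddlv', with D[i][0] = i, D[0][j] = j, and D[i][j] = D[i-1][j-1] if the characters match, else 1 + min(D[i-1][j], D[i][j-1], D[i-1][j-1]). Filling the table (rows: prefixes of 'hmvfexqdddv', columns: prefixes of 'jveqddlv'):
     ε  j  v  e  q  d  d  l  v
  ε  0  1  2  3  4  5  6  7  8
  h  1  1  2  3  4  5  6  7  8
  m  2  2  2  3  4  5  6  7  8
  v  3  3  2  3  4  5  6  7  7
  f  4  4  3  3  4  5  6  7  8
  e  5  5  4  3  4  5  6  7  8
  x  6  6  5  4  4  5  6  7  8
  q  7  7  6  5  4  5  6  7  8
  d  8  8  7  6  5  4  5  6  7
  d  9  9  8  7  6  5  4  5  6
  d 10 10  9  8  7  6  5  5  6
  v 11 11 10  9  8  7  6  6  5
The bottom-right entry gives D[11][8] = 5, so no sequence of fewer than 5 edits works. Backtracking through the table gives one optimal edit sequence (5 edits):
  hmvfexqdddv → mvfexqdddv (del h @1)
  mvfexqdddv → jvfexqdddv (sub m→j @1)
  jvfexqdddv → jvexqdddv (del f @3)
  jvexqdddv → jveqdddv (del x @4)
  jveqdddv → jveqddlv (sub d→l @7)
Edit distance = 5.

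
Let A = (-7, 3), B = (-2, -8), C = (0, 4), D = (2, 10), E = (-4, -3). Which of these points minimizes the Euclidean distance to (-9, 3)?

Distances: d(A) = 2, d(B) ≈ 13.0384, d(C) ≈ 9.0554, d(D) ≈ 13.0384, d(E) ≈ 7.8102. Nearest: A = (-7, 3) with distance 2.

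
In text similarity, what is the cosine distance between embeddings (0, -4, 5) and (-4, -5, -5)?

With u = (0, -4, 5), v = (-4, -5, -5):
u·v = 0·(-4) + (-4)·(-5) + 5·(-5) = 0 + 20 + (-25) = -5.
|u| = √(0² + (-4)² + 5²) = √41, |v| = √((-4)² + (-5)² + (-5)²) = √66, so |u||v| = √(41·66) = √2706.
cos θ = (u·v)/(|u||v|) = -5/√2706 ≈ -0.0961
Cosine distance = 1 - cos θ ≈ 1 - (-0.0961) = 1.0961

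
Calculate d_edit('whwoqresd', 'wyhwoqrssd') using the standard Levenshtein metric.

Let D[i][j] be the edit distance between the first i characters of 'whwoqresd' and the first j characters of 'wyhwoqrssd', with D[i][0] = i, D[0][j] = j, and D[i][j] = D[i-1][j-1] if the characters match, else 1 + min(D[i-1][j], D[i][j-1], D[i-1][j-1]). Filling the table (rows: prefixes of 'whwoqresd', columns: prefixes of 'wyhwoqrssd'):
     ε  w  y  h  w  o  q  r  s  s  d
  ε  0  1  2  3  4  5  6  7  8  9 10
  w  1  0  1  2  3  4  5  6  7  8  9
  h  2  1  1  1  2  3  4  5  6  7  8
  w  3  2  2  2  1  2  3  4  5  6  7
  o  4  3  3  3  2  1  2  3  4  5  6
  q  5  4  4  4  3  2  1  2  3  4  5
  r  6  5  5  5  4  3  2  1  2  3  4
  e  7  6  6  6  5  4  3  2  2  3  4
  s  8  7  7  7  6  5  4  3  2  2  3
  d  9  8  8  8  7  6  5  4  3  3  2
The bottom-right entry gives D[9][10] = 2, so no sequence of fewer than 2 edits works. Backtracking through the table gives one optimal edit sequence (2 edits):
  whwoqresd → wyhwoqresd (ins y @2)
  wyhwoqresd → wyhwoqrssd (sub e→s @8)
Edit distance = 2.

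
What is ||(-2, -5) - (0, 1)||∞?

max(|x_i - y_i|) = max(|-2 - 0|, |-5 - 1|) = max(2, 6) = 6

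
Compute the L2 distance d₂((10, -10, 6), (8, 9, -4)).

√(Σ(x_i - y_i)²) = √((10 - 8)² + (-10 - 9)² + (6 - (-4))²)
= √(2² + (-19)² + 10²) = √(4 + 361 + 100) = √465 ≈ 21.5639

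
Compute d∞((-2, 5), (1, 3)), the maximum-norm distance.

max(|x_i - y_i|) = max(|-2 - 1|, |5 - 3|) = max(3, 2) = 3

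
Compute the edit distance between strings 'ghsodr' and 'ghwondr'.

Let D[i][j] be the edit distance between the first i characters of 'ghsodr' and the first j characters of 'ghwondr', with D[i][0] = i, D[0][j] = j, and D[i][j] = D[i-1][j-1] if the characters match, else 1 + min(D[i-1][j], D[i][j-1], D[i-1][j-1]). Filling the table (rows: prefixes of 'ghsodr', columns: prefixes of 'ghwondr'):
     ε  g  h  w  o  n  d  r
  ε  0  1  2  3  4  5  6  7
  g  1  0  1  2  3  4  5  6
  h  2  1  0  1  2  3  4  5
  s  3  2  1  1  2  3  4  5
  o  4  3  2  2  1  2  3  4
  d  5  4  3  3  2  2  2  3
  r  6  5  4  4  3  3  3  2
The bottom-right entry gives D[6][7] = 2, so no sequence of fewer than 2 edits works. Backtracking through the table gives one optimal edit sequence (2 edits):
  ghsodr → ghwodr (sub s→w @3)
  ghwodr → ghwondr (ins n @5)
Edit distance = 2.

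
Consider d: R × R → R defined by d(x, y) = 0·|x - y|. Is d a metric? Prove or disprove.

No. With c = 0, d(x,y) = 0 for all x, y. This fails identity of indiscernibles: d(9, 11) = 0 but 9 ≠ 11.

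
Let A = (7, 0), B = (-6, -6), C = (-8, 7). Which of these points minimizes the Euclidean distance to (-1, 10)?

Distances: d(A) ≈ 12.8062, d(B) ≈ 16.7631, d(C) ≈ 7.6158. Nearest: C = (-8, 7) with distance 7.6158.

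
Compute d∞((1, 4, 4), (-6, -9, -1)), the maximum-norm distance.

max(|x_i - y_i|) = max(|1 - (-6)|, |4 - (-9)|, |4 - (-1)|) = max(7, 13, 5) = 13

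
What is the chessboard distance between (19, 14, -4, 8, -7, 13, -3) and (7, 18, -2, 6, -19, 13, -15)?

max(|x_i - y_i|) = max(|19 - 7|, |14 - 18|, |-4 - (-2)|, |8 - 6|, |-7 - (-19)|, |13 - 13|, |-3 - (-15)|) = max(12, 4, 2, 2, 12, 0, 12) = 12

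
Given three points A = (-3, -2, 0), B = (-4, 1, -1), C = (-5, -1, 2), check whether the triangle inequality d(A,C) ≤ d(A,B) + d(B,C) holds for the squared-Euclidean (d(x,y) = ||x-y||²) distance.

d(A,B) = 1² + 3² + 1² = 11, d(B,C) = 1² + 2² + 3² = 14, d(A,C) = 2² + 1² + 2² = 9.
d(A,C) = 9 ≤ 11 + 14 = 25. Triangle inequality is satisfied.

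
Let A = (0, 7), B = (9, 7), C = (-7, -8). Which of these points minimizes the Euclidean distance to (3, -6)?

Distances: d(A) ≈ 13.3417, d(B) ≈ 14.3178, d(C) ≈ 10.198. Nearest: C = (-7, -8) with distance 10.198.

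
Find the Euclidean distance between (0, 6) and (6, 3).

√(Σ(x_i - y_i)²) = √((0 - 6)² + (6 - 3)²)
= √((-6)² + 3²) = √(36 + 9) = √45 ≈ 6.7082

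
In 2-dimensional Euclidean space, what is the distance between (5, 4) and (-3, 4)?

√(Σ(x_i - y_i)²) = √((5 - (-3))² + (4 - 4)²)
= √(8² + 0²) = √(64 + 0) = √64 = 8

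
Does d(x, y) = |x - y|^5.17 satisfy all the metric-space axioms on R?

No. d(x,y) = |x-y|^5.17 fails the triangle inequality since p = 5.17 > 1. Counterexample: x = -1, y = 4, z = 9. d(x,z) = |-1 - 9|^5.17 = 10^5.17 ≈ 147910.8388, but d(x,y) + d(y,z) = 5^5.17 + 5^5.17 ≈ 4108.4208 + 4108.4208 = 8216.8416. Since 147910.8388 > 8216.8416, the triangle inequality is violated.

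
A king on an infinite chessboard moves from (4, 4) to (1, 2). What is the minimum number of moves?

max(|x_i - y_i|) = max(|4 - 1|, |4 - 2|) = max(3, 2) = 3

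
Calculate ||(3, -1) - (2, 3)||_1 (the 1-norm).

Σ|x_i - y_i| = |3 - 2| + |-1 - 3| = 1 + 4 = 5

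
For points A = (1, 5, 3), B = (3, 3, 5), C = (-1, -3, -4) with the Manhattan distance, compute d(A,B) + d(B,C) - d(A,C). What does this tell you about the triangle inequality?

d(A,B) = 2 + 2 + 2 = 6, d(B,C) = 4 + 6 + 9 = 19, d(A,C) = 2 + 8 + 7 = 17.
d(A,B) + d(B,C) - d(A,C) = 6 + 19 - 17 = 25 - 17 = 8. This is ≥ 0, so the triangle inequality holds for these points.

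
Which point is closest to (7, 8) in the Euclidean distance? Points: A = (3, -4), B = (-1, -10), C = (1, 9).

Distances: d(A) ≈ 12.6491, d(B) ≈ 19.6977, d(C) ≈ 6.0828. Nearest: C = (1, 9) with distance 6.0828.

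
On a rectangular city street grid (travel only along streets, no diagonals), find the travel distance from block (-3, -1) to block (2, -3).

Σ|x_i - y_i| = |-3 - 2| + |-1 - (-3)| = 5 + 2 = 7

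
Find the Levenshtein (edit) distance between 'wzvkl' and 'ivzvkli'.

Let D[i][j] be the edit distance between the first i characters of 'wzvkl' and the first j characters of 'ivzvkli', with D[i][0] = i, D[0][j] = j, and D[i][j] = D[i-1][j-1] if the characters match, else 1 + min(D[i-1][j], D[i][j-1], D[i-1][j-1]). Filling the table (rows: prefixes of 'wzvkl', columns: prefixes of 'ivzvkli'):
     ε  i  v  z  v  k  l  i
  ε  0  1  2  3  4  5  6  7
  w  1  1  2  3  4  5  6  7
  z  2  2  2  2  3  4  5  6
  v  3  3  2  3  2  3  4  5
  k  4  4  3  3  3  2  3  4
  l  5  5  4  4  4  3  2  3
The bottom-right entry gives D[5][7] = 3, so no sequence of fewer than 3 edits works. Backtracking through the table gives one optimal edit sequence (3 edits):
  wzvkl → iwzvkl (ins i @1)
  iwzvkl → ivzvkl (sub w→v @2)
  ivzvkl → ivzvkli (ins i @7)
Edit distance = 3.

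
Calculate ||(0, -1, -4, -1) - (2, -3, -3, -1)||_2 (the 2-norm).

(Σ|x_i - y_i|^2)^(1/2) = (|0 - 2|^2 + |-1 - (-3)|^2 + |-4 - (-3)|^2 + |-1 - (-1)|^2)^(1/2)
= (2^2 + 2^2 + 1^2 + 0^2)^(1/2) = (4 + 4 + 1 + 0)^(1/2) = (9)^(1/2) = 3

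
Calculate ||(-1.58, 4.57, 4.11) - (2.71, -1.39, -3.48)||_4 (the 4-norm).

(Σ|x_i - y_i|^4)^(1/4) = (|-1.58 - 2.71|^4 + |4.57 - (-1.39)|^4 + |4.11 - (-3.48)|^4)^(1/4)
= (4.29^4 + 5.96^4 + 7.59^4)^(1/4) ≈ (338.7109 + 1261.7841 + 3318.6932)^(1/4) = (4919.1882)^(1/4) ≈ 8.3748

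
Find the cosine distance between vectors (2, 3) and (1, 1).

With u = (2, 3), v = (1, 1):
u·v = 2·1 + 3·1 = 2 + 3 = 5.
|u| = √(2² + 3²) = √13, |v| = √(1² + 1²) = √2, so |u||v| = √(13·2) = √26.
cos θ = (u·v)/(|u||v|) = 5/√26 ≈ 0.9806
Cosine distance = 1 - cos θ ≈ 1 - 0.9806 = 0.0194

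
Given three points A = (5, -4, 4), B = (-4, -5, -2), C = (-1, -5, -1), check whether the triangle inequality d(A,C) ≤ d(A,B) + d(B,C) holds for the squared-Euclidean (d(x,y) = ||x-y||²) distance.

d(A,B) = 9² + 1² + 6² = 118, d(B,C) = 3² + 0² + 1² = 10, d(A,C) = 6² + 1² + 5² = 62.
d(A,C) = 62 ≤ 118 + 10 = 128. Triangle inequality is satisfied.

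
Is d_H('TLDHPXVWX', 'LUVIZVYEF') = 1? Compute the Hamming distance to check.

Differing positions: 1, 2, 3, 4, 5, 6, 7, 8, 9. Hamming distance = 9, so the claim that d_H = 1 is false.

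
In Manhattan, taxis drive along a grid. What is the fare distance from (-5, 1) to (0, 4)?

Σ|x_i - y_i| = |-5 - 0| + |1 - 4| = 5 + 3 = 8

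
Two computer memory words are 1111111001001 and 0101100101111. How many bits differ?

Differing positions: 1, 3, 6, 7, 8, 11, 12. Hamming distance = 7.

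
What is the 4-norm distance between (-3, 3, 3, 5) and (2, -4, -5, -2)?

(Σ|x_i - y_i|^4)^(1/4) = (|-3 - 2|^4 + |3 - (-4)|^4 + |3 - (-5)|^4 + |5 - (-2)|^4)^(1/4)
= (5^4 + 7^4 + 8^4 + 7^4)^(1/4) = (625 + 2401 + 4096 + 2401)^(1/4) = (9523)^(1/4) ≈ 9.8786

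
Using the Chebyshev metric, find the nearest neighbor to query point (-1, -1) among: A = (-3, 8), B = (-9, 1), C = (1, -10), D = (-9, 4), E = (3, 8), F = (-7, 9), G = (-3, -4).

Distances: d(A) = 9, d(B) = 8, d(C) = 9, d(D) = 8, d(E) = 9, d(F) = 10, d(G) = 3. Nearest: G = (-3, -4) with distance 3.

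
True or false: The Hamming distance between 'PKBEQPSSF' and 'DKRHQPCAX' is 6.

Differing positions: 1, 3, 4, 7, 8, 9. Hamming distance = 6, so the claim is true.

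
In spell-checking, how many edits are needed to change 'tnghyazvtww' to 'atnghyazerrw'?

Let D[i][j] be the edit distance between the first i characters of 'tnghyazvtww' and the first j characters of 'atnghyazerrw', with D[i][0] = i, D[0][j] = j, and D[i][j] = D[i-1][j-1] if the characters match, else 1 + min(D[i-1][j], D[i][j-1], D[i-1][j-1]). Filling the table (rows: prefixes of 'tnghyazvtww', columns: prefixes of 'atnghyazerrw'):
     ε  a  t  n  g  h  y  a  z  e  r  r  w
  ε  0  1  2  3  4  5  6  7  8  9 10 11 12
  t  1  1  1  2  3  4  5  6  7  8  9 10 11
  n  2  2  2  1  2  3  4  5  6  7  8  9 10
  g  3  3  3  2  1  2  3  4  5  6  7  8  9
  h  4  4  4  3  2  1  2  3  4  5  6  7  8
  y  5  5  5  4  3  2  1  2  3  4  5  6  7
  a  6  5  6  5  4  3  2  1  2  3  4  5  6
  z  7  6  6  6  5  4  3  2  1  2  3  4  5
  v  8  7  7  7  6  5  4  3  2  2  3  4  5
  t  9  8  7  8  7  6  5  4  3  3  3  4  5
  w 10  9  8  8  8  7  6  5  4  4  4  4  4
  w 11 10  9  9  9  8  7  6  5  5  5  5  4
The bottom-right entry gives D[11][12] = 4, so no sequence of fewer than 4 edits works. Backtracking through the table gives one optimal edit sequence (4 edits):
  tnghyazvtww → atnghyazvtww (ins a @1)
  atnghyazvtww → atnghyazetww (sub v→e @9)
  atnghyazetww → atnghyazerww (sub t→r @10)
  atnghyazerww → atnghyazerrw (sub w→r @11)
Edit distance = 4.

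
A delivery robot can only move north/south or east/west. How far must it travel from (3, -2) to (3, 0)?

Σ|x_i - y_i| = |3 - 3| + |-2 - 0| = 0 + 2 = 2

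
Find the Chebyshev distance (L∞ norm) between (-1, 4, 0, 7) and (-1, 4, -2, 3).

max(|x_i - y_i|) = max(|-1 - (-1)|, |4 - 4|, |0 - (-2)|, |7 - 3|) = max(0, 0, 2, 4) = 4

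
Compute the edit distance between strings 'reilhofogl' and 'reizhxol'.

Let D[i][j] be the edit distance between the first i characters of 'reilhofogl' and the first j characters of 'reizhxol', with D[i][0] = i, D[0][j] = j, and D[i][j] = D[i-1][j-1] if the characters match, else 1 + min(D[i-1][j], D[i][j-1], D[i-1][j-1]). Filling the table (rows: prefixes of 'reilhofogl', columns: prefixes of 'reizhxol'):
     ε  r  e  i  z  h  x  o  l
  ε  0  1  2  3  4  5  6  7  8
  r  1  0  1  2  3  4  5  6  7
  e  2  1  0  1  2  3  4  5  6
  i  3  2  1  0  1  2  3  4  5
  l  4  3  2  1  1  2  3  4  4
  h  5  4  3  2  2  1  2  3  4
  o  6  5  4  3  3  2  2  2  3
  f  7  6  5  4  4  3  3  3  3
  o  8  7  6  5  5  4  4  3  4
  g  9  8  7  6  6  5  5  4  4
  l 10  9  8  7  7  6  6  5  4
The bottom-right entry gives D[10][8] = 4, so no sequence of fewer than 4 edits works. Backtracking through the table gives one optimal edit sequence (4 edits):
  reilhofogl → reizhofogl (sub l→z @4)
  reizhofogl → reizhfogl (del o @6)
  reizhfogl → reizhxogl (sub f→x @6)
  reizhxogl → reizhxol (del g @8)
Edit distance = 4.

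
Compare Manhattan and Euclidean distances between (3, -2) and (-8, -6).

L1 = |3 - (-8)| + |-2 - (-6)| = 11 + 4 = 15
L2 = √(11² + 4²) = √137 ≈ 11.7047
L1 ≥ L2 always (equality iff movement is along one axis); L1 > L2 here.
Ratio L1/L2 = 15/√137 ≈ 1.2815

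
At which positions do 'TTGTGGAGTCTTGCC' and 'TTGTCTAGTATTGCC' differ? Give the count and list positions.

Differing positions: 5, 6, 10. Hamming distance = 3.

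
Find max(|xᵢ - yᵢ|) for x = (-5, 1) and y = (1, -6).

max(|x_i - y_i|) = max(|-5 - 1|, |1 - (-6)|) = max(6, 7) = 7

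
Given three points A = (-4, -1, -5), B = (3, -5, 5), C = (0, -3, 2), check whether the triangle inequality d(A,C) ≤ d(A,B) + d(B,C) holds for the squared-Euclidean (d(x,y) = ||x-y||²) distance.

d(A,B) = 7² + 4² + 10² = 165, d(B,C) = 3² + 2² + 3² = 22, d(A,C) = 4² + 2² + 7² = 69.
d(A,C) = 69 ≤ 165 + 22 = 187. Triangle inequality is satisfied.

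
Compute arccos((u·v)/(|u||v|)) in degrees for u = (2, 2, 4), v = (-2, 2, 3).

With u = (2, 2, 4), v = (-2, 2, 3):
u·v = 2·(-2) + 2·2 + 4·3 = (-4) + 4 + 12 = 12.
|u| = √(2² + 2² + 4²) = √24, |v| = √((-2)² + 2² + 3²) = √17, so |u||v| = √(24·17) = √408.
cos θ = (u·v)/(|u||v|) = 12/√408 ≈ 0.594089
θ = arccos(0.594089) ≈ 53.55°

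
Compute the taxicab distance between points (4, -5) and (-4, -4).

Σ|x_i - y_i| = |4 - (-4)| + |-5 - (-4)| = 8 + 1 = 9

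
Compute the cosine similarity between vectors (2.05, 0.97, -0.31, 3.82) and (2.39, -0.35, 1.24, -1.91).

With u = (2.05, 0.97, -0.31, 3.82), v = (2.39, -0.35, 1.24, -1.91):
u·v = 2.05·2.39 + 0.97·(-0.35) + (-0.31)·1.24 + 3.82·(-1.91) = 4.8995 + (-0.3395) + (-0.3844) + (-7.2962) = -3.1206.
|u| = √(2.05² + 0.97² + (-0.31)² + 3.82²) = √(4.2025 + 0.9409 + 0.0961 + 14.5924) = √19.8319, |v| = √(2.39² + (-0.35)² + 1.24² + (-1.91)²) = √(5.7121 + 0.1225 + 1.5376 + 3.6481) = √11.0203.
cos θ = (u·v)/(|u||v|) = -3.1206/(√19.8319·√11.0203) ≈ -0.2111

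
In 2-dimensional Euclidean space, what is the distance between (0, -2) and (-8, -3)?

√(Σ(x_i - y_i)²) = √((0 - (-8))² + (-2 - (-3))²)
= √(8² + 1²) = √(64 + 1) = √65 ≈ 8.0623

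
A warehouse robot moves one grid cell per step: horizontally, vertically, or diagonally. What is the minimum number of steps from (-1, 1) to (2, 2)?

max(|x_i - y_i|) = max(|-1 - 2|, |1 - 2|) = max(3, 1) = 3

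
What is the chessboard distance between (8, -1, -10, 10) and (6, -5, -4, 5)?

max(|x_i - y_i|) = max(|8 - 6|, |-1 - (-5)|, |-10 - (-4)|, |10 - 5|) = max(2, 4, 6, 5) = 6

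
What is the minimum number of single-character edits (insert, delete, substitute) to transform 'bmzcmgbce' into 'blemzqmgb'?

Let D[i][j] be the edit distance between the first i characters of 'bmzcmgbce' and the first j characters of 'blemzqmgb', with D[i][0] = i, D[0][j] = j, and D[i][j] = D[i-1][j-1] if the characters match, else 1 + min(D[i-1][j], D[i][j-1], D[i-1][j-1]). Filling the table (rows: prefixes of 'bmzcmgbce', columns: prefixes of 'blemzqmgb'):
     ε  b  l  e  m  z  q  m  g  b
  ε  0  1  2  3  4  5  6  7  8  9
  b  1  0  1  2  3  4  5  6  7  8
  m  2  1  1  2  2  3  4  5  6  7
  z  3  2  2  2  3  2  3  4  5  6
  c  4  3  3  3  3  3  3  4  5  6
  m  5  4  4  4  3  4  4  3  4  5
  g  6  5  5  5  4  4  5  4  3  4
  b  7  6  6  6  5  5  5  5  4  3
  c  8  7  7  7  6  6  6  6  5  4
  e  9  8  8  7  7  7  7  7  6  5
The bottom-right entry gives D[9][9] = 5, so no sequence of fewer than 5 edits works. Backtracking through the table gives one optimal edit sequence (5 edits):
  bmzcmgbce → blmzcmgbce (ins l @2)
  blmzcmgbce → blemzcmgbce (ins e @3)
  blemzcmgbce → blemzqmgbce (sub c→q @6)
  blemzqmgbce → blemzqmgbe (del c @10)
  blemzqmgbe → blemzqmgb (del e @10)
Edit distance = 5.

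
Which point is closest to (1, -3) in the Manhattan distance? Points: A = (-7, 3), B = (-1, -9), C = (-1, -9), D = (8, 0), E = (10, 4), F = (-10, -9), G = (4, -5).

Distances: d(A) = 14, d(B) = 8, d(C) = 8, d(D) = 10, d(E) = 16, d(F) = 17, d(G) = 5. Nearest: G = (4, -5) with distance 5.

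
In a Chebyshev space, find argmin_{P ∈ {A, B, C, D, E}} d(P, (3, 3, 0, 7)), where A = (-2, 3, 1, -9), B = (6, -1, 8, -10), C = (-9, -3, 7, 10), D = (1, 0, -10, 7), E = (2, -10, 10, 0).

Distances: d(A) = 16, d(B) = 17, d(C) = 12, d(D) = 10, d(E) = 13. Nearest: D = (1, 0, -10, 7) with distance 10.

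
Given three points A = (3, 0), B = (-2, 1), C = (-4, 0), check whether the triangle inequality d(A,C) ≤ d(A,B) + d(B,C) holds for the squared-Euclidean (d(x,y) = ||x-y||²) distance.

d(A,B) = 5² + 1² = 26, d(B,C) = 2² + 1² = 5, d(A,C) = 7² + 0² = 49.
d(A,C) = 49 > 26 + 5 = 31. Triangle inequality is VIOLATED. (Squared-Euclidean is not a metric — this is a counterexample.)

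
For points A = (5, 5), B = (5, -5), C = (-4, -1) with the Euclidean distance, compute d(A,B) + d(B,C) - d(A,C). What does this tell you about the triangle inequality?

d(A,B) = √(0² + 10²) = √100 = 10, d(B,C) = √(9² + 4²) = √97 ≈ 9.8489, d(A,C) = √(9² + 6²) = √117 ≈ 10.8167.
d(A,B) + d(B,C) - d(A,C) = 10 + 9.8489 - 10.8167 = 19.8489 - 10.8167 = 9.0322 (to 4 decimal places). This is ≥ 0, so the triangle inequality holds for these points.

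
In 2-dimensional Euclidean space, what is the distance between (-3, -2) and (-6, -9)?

√(Σ(x_i - y_i)²) = √((-3 - (-6))² + (-2 - (-9))²)
= √(3² + 7²) = √(9 + 49) = √58 ≈ 7.6158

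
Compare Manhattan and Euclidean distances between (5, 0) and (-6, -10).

L1 = |5 - (-6)| + |0 - (-10)| = 11 + 10 = 21
L2 = √(11² + 10²) = √221 ≈ 14.8661
L1 ≥ L2 always (equality iff movement is along one axis); L1 > L2 here.
Ratio L1/L2 = 21/√221 ≈ 1.4126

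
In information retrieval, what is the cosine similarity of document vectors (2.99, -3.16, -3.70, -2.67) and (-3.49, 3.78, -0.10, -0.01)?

With u = (2.99, -3.16, -3.70, -2.67), v = (-3.49, 3.78, -0.10, -0.01):
u·v = 2.99·(-3.49) + (-3.16)·3.78 + (-3.7)·(-0.1) + (-2.67)·(-0.01) = (-10.4351) + (-11.9448) + 0.37 + 0.0267 = -21.9832.
|u| = √(2.99² + (-3.16)² + (-3.7)² + (-2.67)²) = √(8.9401 + 9.9856 + 13.69 + 7.1289) = √39.7446, |v| = √((-3.49)² + 3.78² + (-0.1)² + (-0.01)²) = √(12.1801 + 14.2884 + 0.01 + 0.0001) = √26.4786.
cos θ = (u·v)/(|u||v|) = -21.9832/(√39.7446·√26.4786) ≈ -0.6776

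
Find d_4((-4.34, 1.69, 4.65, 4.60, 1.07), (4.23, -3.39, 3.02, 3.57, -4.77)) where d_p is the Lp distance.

(Σ|x_i - y_i|^4)^(1/4) = (|-4.34 - 4.23|^4 + |1.69 - (-3.39)|^4 + |4.65 - 3.02|^4 + |4.6 - 3.57|^4 + |1.07 - (-4.77)|^4)^(1/4)
= (8.57^4 + 5.08^4 + 1.63^4 + 1.03^4 + 5.84^4)^(1/4) ≈ (5394.1533 + 665.9703 + 7.0591 + 1.1255 + 1163.192)^(1/4) = (7231.5002)^(1/4) ≈ 9.2216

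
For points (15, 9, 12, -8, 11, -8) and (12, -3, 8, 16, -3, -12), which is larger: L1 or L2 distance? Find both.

L1 = |15 - 12| + |9 - (-3)| + |12 - 8| + |-8 - 16| + |11 - (-3)| + |-8 - (-12)| = 3 + 12 + 4 + 24 + 14 + 4 = 61
L2 = √(3² + 12² + 4² + 24² + 14² + 4²) = √957 ≈ 30.9354
L1 ≥ L2 always (equality iff movement is along one axis); L1 > L2 here.
Ratio L1/L2 = 61/√957 ≈ 1.9718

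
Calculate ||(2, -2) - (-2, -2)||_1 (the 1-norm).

Σ|x_i - y_i| = |2 - (-2)| + |-2 - (-2)| = 4 + 0 = 4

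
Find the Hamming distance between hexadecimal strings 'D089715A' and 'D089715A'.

Differing positions: none. Hamming distance = 0.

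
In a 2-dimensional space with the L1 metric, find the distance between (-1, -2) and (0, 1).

Σ|x_i - y_i| = |-1 - 0| + |-2 - 1| = 1 + 3 = 4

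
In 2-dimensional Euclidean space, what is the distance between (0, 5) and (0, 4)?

√(Σ(x_i - y_i)²) = √((0 - 0)² + (5 - 4)²)
= √(0² + 1²) = √(0 + 1) = √1 = 1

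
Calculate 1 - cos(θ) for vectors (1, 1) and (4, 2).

With u = (1, 1), v = (4, 2):
u·v = 1·4 + 1·2 = 4 + 2 = 6.
|u| = √(1² + 1²) = √2, |v| = √(4² + 2²) = √20, so |u||v| = √(2·20) = √40.
cos θ = (u·v)/(|u||v|) = 6/√40 ≈ 0.9487
Cosine distance = 1 - cos θ ≈ 1 - 0.9487 = 0.0513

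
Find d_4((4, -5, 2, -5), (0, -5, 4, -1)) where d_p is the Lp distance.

(Σ|x_i - y_i|^4)^(1/4) = (|4 - 0|^4 + |-5 - (-5)|^4 + |2 - 4|^4 + |-5 - (-1)|^4)^(1/4)
= (4^4 + 0^4 + 2^4 + 4^4)^(1/4) = (256 + 0 + 16 + 256)^(1/4) = (528)^(1/4) ≈ 4.7936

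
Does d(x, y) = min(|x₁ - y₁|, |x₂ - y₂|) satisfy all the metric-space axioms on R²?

No. d fails identity of indiscernibles: take x = (-4, 0) and y = (-4, 5). Then d(x,y) = min(|-4 - (-4)|, |0 - 5|) = min(0, 5) = 0, yet x ≠ y.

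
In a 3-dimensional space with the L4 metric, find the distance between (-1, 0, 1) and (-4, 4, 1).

(Σ|x_i - y_i|^4)^(1/4) = (|-1 - (-4)|^4 + |0 - 4|^4 + |1 - 1|^4)^(1/4)
= (3^4 + 4^4 + 0^4)^(1/4) = (81 + 256 + 0)^(1/4) = (337)^(1/4) ≈ 4.2846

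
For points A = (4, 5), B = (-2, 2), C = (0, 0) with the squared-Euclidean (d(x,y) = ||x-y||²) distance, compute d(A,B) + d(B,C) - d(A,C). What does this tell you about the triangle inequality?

d(A,B) = 6² + 3² = 45, d(B,C) = 2² + 2² = 8, d(A,C) = 4² + 5² = 41.
d(A,B) + d(B,C) - d(A,C) = 45 + 8 - 41 = 53 - 41 = 12. This is ≥ 0, so the triangle inequality holds for these points.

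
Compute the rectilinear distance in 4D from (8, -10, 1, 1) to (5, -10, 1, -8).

Σ|x_i - y_i| = |8 - 5| + |-10 - (-10)| + |1 - 1| + |1 - (-8)| = 3 + 0 + 0 + 9 = 12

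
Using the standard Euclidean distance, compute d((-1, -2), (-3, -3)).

(Σ|x_i - y_i|^2)^(1/2) = (|-1 - (-3)|^2 + |-2 - (-3)|^2)^(1/2)
= (2^2 + 1^2)^(1/2) = (4 + 1)^(1/2) = (5)^(1/2) ≈ 2.2361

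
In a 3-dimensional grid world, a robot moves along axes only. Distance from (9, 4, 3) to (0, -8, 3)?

Σ|x_i - y_i| = |9 - 0| + |4 - (-8)| + |3 - 3| = 9 + 12 + 0 = 21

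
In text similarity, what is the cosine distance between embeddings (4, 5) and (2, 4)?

With u = (4, 5), v = (2, 4):
u·v = 4·2 + 5·4 = 8 + 20 = 28.
|u| = √(4² + 5²) = √41, |v| = √(2² + 4²) = √20, so |u||v| = √(41·20) = √820.
cos θ = (u·v)/(|u||v|) = 28/√820 ≈ 0.9778
Cosine distance = 1 - cos θ ≈ 1 - 0.9778 = 0.0222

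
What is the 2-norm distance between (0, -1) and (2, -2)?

(Σ|x_i - y_i|^2)^(1/2) = (|0 - 2|^2 + |-1 - (-2)|^2)^(1/2)
= (2^2 + 1^2)^(1/2) = (4 + 1)^(1/2) = (5)^(1/2) ≈ 2.2361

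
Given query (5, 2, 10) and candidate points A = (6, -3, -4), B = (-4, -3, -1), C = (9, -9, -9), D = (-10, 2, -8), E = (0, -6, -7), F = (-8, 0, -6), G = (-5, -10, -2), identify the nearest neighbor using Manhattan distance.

Distances: d(A) = 20, d(B) = 25, d(C) = 34, d(D) = 33, d(E) = 30, d(F) = 31, d(G) = 34. Nearest: A = (6, -3, -4) with distance 20.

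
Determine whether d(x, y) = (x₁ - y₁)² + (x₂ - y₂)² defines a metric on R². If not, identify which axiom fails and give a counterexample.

No. The squared Euclidean distance fails the triangle inequality. Counterexample: x = (0, 0), y = (5, 3), z = (10, 6). d(x,z) = 10² + 6² = 136, but d(x,y) + d(y,z) = (5² + 3²) + (5² + 3²) = 34 + 34 = 68. Since 136 > 68, the triangle inequality is violated. (Note: √d, the ordinary Euclidean distance, IS a metric.)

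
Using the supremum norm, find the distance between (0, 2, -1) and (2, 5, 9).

max(|x_i - y_i|) = max(|0 - 2|, |2 - 5|, |-1 - 9|) = max(2, 3, 10) = 10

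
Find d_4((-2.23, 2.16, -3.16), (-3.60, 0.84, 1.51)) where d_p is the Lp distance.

(Σ|x_i - y_i|^4)^(1/4) = (|-2.23 - (-3.6)|^4 + |2.16 - 0.84|^4 + |-3.16 - 1.51|^4)^(1/4)
= (1.37^4 + 1.32^4 + 4.67^4)^(1/4) ≈ (3.5228 + 3.036 + 475.6281)^(1/4) = (482.1869)^(1/4) ≈ 4.686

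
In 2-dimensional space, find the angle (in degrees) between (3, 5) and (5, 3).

With u = (3, 5), v = (5, 3):
u·v = 3·5 + 5·3 = 15 + 15 = 30.
|u| = √(3² + 5²) = √34, |v| = √(5² + 3²) = √34, so |u||v| = √(34·34) = √1156 = 34.
cos θ = (u·v)/(|u||v|) = 30/34 ≈ 0.882353
θ = arccos(0.882353) ≈ 28.07°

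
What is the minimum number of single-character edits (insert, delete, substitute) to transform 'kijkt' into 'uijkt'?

Let D[i][j] be the edit distance between the first i characters of 'kijkt' and the first j characters of 'uijkt', with D[i][0] = i, D[0][j] = j, and D[i][j] = D[i-1][j-1] if the characters match, else 1 + min(D[i-1][j], D[i][j-1], D[i-1][j-1]). Filling the table (rows: prefixes of 'kijkt', columns: prefixes of 'uijkt'):
     ε  u  i  j  k  t
  ε  0  1  2  3  4  5
  k  1  1  2  3  3  4
  i  2  2  1  2  3  4
  j  3  3  2  1  2  3
  k  4  4  3  2  1  2
  t  5  5  4  3  2  1
The bottom-right entry gives D[5][5] = 1, so no sequence of fewer than 1 edit works. Backtracking through the table gives one optimal edit sequence (1 edit):
  kijkt → uijkt (sub k→u @1)
Edit distance = 1.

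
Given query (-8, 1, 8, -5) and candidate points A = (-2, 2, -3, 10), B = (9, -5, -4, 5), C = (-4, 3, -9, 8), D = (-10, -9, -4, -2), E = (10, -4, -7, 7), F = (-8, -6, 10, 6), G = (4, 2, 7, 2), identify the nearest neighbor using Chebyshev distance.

Distances: d(A) = 15, d(B) = 17, d(C) = 17, d(D) = 12, d(E) = 18, d(F) = 11, d(G) = 12. Nearest: F = (-8, -6, 10, 6) with distance 11.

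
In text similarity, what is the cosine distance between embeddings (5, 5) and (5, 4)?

With u = (5, 5), v = (5, 4):
u·v = 5·5 + 5·4 = 25 + 20 = 45.
|u| = √(5² + 5²) = √50, |v| = √(5² + 4²) = √41, so |u||v| = √(50·41) = √2050.
cos θ = (u·v)/(|u||v|) = 45/√2050 ≈ 0.9939
Cosine distance = 1 - cos θ ≈ 1 - 0.9939 = 0.0061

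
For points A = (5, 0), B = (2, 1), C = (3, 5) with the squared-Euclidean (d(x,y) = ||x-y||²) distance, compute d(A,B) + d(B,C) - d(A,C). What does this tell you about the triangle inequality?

d(A,B) = 3² + 1² = 10, d(B,C) = 1² + 4² = 17, d(A,C) = 2² + 5² = 29.
d(A,B) + d(B,C) - d(A,C) = 10 + 17 - 29 = 27 - 29 = -2. This is < 0, so the triangle inequality FAILS for these points (squared-Euclidean is not a metric).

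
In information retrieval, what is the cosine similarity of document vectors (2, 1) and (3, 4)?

With u = (2, 1), v = (3, 4):
u·v = 2·3 + 1·4 = 6 + 4 = 10.
|u| = √(2² + 1²) = √5, |v| = √(3² + 4²) = √25, so |u||v| = √(5·25) = √125.
cos θ = (u·v)/(|u||v|) = 10/√125 ≈ 0.8944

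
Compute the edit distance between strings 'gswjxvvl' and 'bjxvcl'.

Let D[i][j] be the edit distance between the first i characters of 'gswjxvvl' and the first j characters of 'bjxvcl', with D[i][0] = i, D[0][j] = j, and D[i][j] = D[i-1][j-1] if the characters match, else 1 + min(D[i-1][j], D[i][j-1], D[i-1][j-1]). Filling the table (rows: prefixes of 'gswjxvvl', columns: prefixes of 'bjxvcl'):
     ε  b  j  x  v  c  l
  ε  0  1  2  3  4  5  6
  g  1  1  2  3  4  5  6
  s  2  2  2  3  4  5  6
  w  3  3  3  3  4  5  6
  j  4  4  3  4  4  5  6
  x  5  5  4  3  4  5  6
  v  6  6  5  4  3  4  5
  v  7  7  6  5  4  4  5
  l  8  8  7  6  5  5  4
The bottom-right entry gives D[8][6] = 4, so no sequence of fewer than 4 edits works. Backtracking through the table gives one optimal edit sequence (4 edits):
  gswjxvvl → swjxvvl (del g @1)
  swjxvvl → wjxvvl (del s @1)
  wjxvvl → bjxvvl (sub w→b @1)
  bjxvvl → bjxvcl (sub v→c @5)
Edit distance = 4.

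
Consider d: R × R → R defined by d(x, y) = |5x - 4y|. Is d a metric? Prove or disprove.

No. d fails symmetry: d(7, 9) = |5·7 - 4·9| = |-1| = 1, but d(9, 7) = |5·9 - 4·7| = |17| = 17. Since 1 ≠ 17, d(x,y) ≠ d(y,x) in general.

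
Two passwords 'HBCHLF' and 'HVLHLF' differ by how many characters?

Differing positions: 2, 3. Hamming distance = 2.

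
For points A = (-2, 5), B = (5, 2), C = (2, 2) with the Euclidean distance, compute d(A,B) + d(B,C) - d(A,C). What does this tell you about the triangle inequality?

d(A,B) = √(7² + 3²) = √58 ≈ 7.6158, d(B,C) = √(3² + 0²) = √9 = 3, d(A,C) = √(4² + 3²) = √25 = 5.
d(A,B) + d(B,C) - d(A,C) = 7.6158 + 3 - 5 = 10.6158 - 5 = 5.6158 (to 4 decimal places). This is ≥ 0, so the triangle inequality holds for these points.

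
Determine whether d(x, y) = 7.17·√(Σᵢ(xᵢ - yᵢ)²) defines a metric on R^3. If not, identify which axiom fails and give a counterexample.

Yes. The L2 (Euclidean) norm induces a metric on R^3, and multiplying a metric by a positive constant 7.17 > 0 preserves all four axioms: non-negativity (7.17·||x-y|| ≥ 0), identity (7.17·||x-y|| = 0 ⟺ ||x-y|| = 0 ⟺ x = y), symmetry (||x-y|| = ||y-x||), and the triangle inequality (7.17·||x-z|| ≤ 7.17·||x-y|| + 7.17·||y-z||). So d is a metric.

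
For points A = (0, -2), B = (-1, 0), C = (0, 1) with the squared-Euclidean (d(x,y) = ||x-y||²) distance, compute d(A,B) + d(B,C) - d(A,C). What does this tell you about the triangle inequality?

d(A,B) = 1² + 2² = 5, d(B,C) = 1² + 1² = 2, d(A,C) = 0² + 3² = 9.
d(A,B) + d(B,C) - d(A,C) = 5 + 2 - 9 = 7 - 9 = -2. This is < 0, so the triangle inequality FAILS for these points (squared-Euclidean is not a metric).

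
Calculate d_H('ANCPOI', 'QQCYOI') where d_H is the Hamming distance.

Differing positions: 1, 2, 4. Hamming distance = 3.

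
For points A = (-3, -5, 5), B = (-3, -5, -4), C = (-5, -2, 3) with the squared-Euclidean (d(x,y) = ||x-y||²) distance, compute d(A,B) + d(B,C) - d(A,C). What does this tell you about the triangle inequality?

d(A,B) = 0² + 0² + 9² = 81, d(B,C) = 2² + 3² + 7² = 62, d(A,C) = 2² + 3² + 2² = 17.
d(A,B) + d(B,C) - d(A,C) = 81 + 62 - 17 = 143 - 17 = 126. This is ≥ 0, so the triangle inequality holds for these points.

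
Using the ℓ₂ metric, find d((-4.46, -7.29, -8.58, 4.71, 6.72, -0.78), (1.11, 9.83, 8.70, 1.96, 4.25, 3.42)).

√(Σ(x_i - y_i)²) = √((-4.46 - 1.11)² + (-7.29 - 9.83)² + (-8.58 - 8.7)² + (4.71 - 1.96)² + (6.72 - 4.25)² + (-0.78 - 3.42)²)
= √((-5.57)² + (-17.12)² + (-17.28)² + 2.75² + 2.47² + (-4.2)²) = √(31.0249 + 293.0944 + 298.5984 + 7.5625 + 6.1009 + 17.64) = √654.0211 ≈ 25.5738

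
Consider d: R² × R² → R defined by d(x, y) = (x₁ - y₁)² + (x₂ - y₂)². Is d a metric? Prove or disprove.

No. The squared Euclidean distance fails the triangle inequality. Counterexample: x = (0, 0), y = (2, 2), z = (4, 4). d(x,z) = 4² + 4² = 32, but d(x,y) + d(y,z) = (2² + 2²) + (2² + 2²) = 8 + 8 = 16. Since 32 > 16, the triangle inequality is violated. (Note: √d, the ordinary Euclidean distance, IS a metric.)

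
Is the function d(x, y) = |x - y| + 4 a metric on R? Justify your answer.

No. d fails identity of indiscernibles (specifically d(x,x) = 0): d(7, 7) = |7 - 7| + 4 = 0 + 4 = 4 ≠ 0.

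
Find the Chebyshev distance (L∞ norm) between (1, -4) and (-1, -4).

max(|x_i - y_i|) = max(|1 - (-1)|, |-4 - (-4)|) = max(2, 0) = 2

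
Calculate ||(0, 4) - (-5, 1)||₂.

√(Σ(x_i - y_i)²) = √((0 - (-5))² + (4 - 1)²)
= √(5² + 3²) = √(25 + 9) = √34 ≈ 5.831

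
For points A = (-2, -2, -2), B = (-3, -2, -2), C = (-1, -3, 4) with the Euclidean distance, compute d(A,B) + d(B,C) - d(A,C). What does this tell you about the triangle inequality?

d(A,B) = √(1² + 0² + 0²) = √1 = 1, d(B,C) = √(2² + 1² + 6²) = √41 ≈ 6.4031, d(A,C) = √(1² + 1² + 6²) = √38 ≈ 6.1644.
d(A,B) + d(B,C) - d(A,C) = 1 + 6.4031 - 6.1644 = 7.4031 - 6.1644 = 1.2387 (to 4 decimal places). This is ≥ 0, so the triangle inequality holds for these points.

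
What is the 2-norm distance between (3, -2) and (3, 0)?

(Σ|x_i - y_i|^2)^(1/2) = (|3 - 3|^2 + |-2 - 0|^2)^(1/2)
= (0^2 + 2^2)^(1/2) = (0 + 4)^(1/2) = (4)^(1/2) = 2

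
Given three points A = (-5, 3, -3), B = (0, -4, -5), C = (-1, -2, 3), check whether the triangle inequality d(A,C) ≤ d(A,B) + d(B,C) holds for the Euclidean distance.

d(A,B) = √(5² + 7² + 2²) = √78 ≈ 8.8318, d(B,C) = √(1² + 2² + 8²) = √69 ≈ 8.3066, d(A,C) = √(4² + 5² + 6²) = √77 ≈ 8.775.
d(A,C) ≈ 8.775 ≤ 8.8318 + 8.3066 = 17.1384. Triangle inequality is satisfied.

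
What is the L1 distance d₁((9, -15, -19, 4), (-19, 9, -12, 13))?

Σ|x_i - y_i| = |9 - (-19)| + |-15 - 9| + |-19 - (-12)| + |4 - 13| = 28 + 24 + 7 + 9 = 68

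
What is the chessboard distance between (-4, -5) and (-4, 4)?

max(|x_i - y_i|) = max(|-4 - (-4)|, |-5 - 4|) = max(0, 9) = 9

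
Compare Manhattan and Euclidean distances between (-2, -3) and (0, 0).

L1 = |-2 - 0| + |-3 - 0| = 2 + 3 = 5
L2 = √(2² + 3²) = √13 ≈ 3.6056
L1 ≥ L2 always (equality iff movement is along one axis); L1 > L2 here.
Ratio L1/L2 = 5/√13 ≈ 1.3868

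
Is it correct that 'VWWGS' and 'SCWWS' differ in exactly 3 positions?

Differing positions: 1, 2, 4. Hamming distance = 3, so the claim is true.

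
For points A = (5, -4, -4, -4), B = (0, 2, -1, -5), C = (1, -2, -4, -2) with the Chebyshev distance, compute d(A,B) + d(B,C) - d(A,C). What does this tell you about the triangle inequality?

d(A,B) = max(5, 6, 3, 1) = 6, d(B,C) = max(1, 4, 3, 3) = 4, d(A,C) = max(4, 2, 0, 2) = 4.
d(A,B) + d(B,C) - d(A,C) = 6 + 4 - 4 = 10 - 4 = 6. This is ≥ 0, so the triangle inequality holds for these points.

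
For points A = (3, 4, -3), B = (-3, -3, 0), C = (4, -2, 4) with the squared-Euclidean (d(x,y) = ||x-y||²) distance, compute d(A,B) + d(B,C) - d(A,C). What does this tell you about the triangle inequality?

d(A,B) = 6² + 7² + 3² = 94, d(B,C) = 7² + 1² + 4² = 66, d(A,C) = 1² + 6² + 7² = 86.
d(A,B) + d(B,C) - d(A,C) = 94 + 66 - 86 = 160 - 86 = 74. This is ≥ 0, so the triangle inequality holds for these points.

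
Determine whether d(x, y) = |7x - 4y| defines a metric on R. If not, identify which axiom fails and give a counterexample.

No. d fails symmetry: d(9, 3) = |7·9 - 4·3| = |51| = 51, but d(3, 9) = |7·3 - 4·9| = |-15| = 15. Since 51 ≠ 15, d(x,y) ≠ d(y,x) in general.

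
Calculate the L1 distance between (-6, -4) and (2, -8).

Σ|x_i - y_i| = |-6 - 2| + |-4 - (-8)| = 8 + 4 = 12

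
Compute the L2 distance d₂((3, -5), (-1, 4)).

√(Σ(x_i - y_i)²) = √((3 - (-1))² + (-5 - 4)²)
= √(4² + (-9)²) = √(16 + 81) = √97 ≈ 9.8489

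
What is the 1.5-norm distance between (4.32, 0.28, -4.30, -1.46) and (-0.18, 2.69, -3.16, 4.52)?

(Σ|x_i - y_i|^1.5)^(1/1.5) = (|4.32 - (-0.18)|^1.5 + |0.28 - 2.69|^1.5 + |-4.3 - (-3.16)|^1.5 + |-1.46 - 4.52|^1.5)^(1/1.5)
= (4.5^1.5 + 2.41^1.5 + 1.14^1.5 + 5.98^1.5)^(1/1.5) ≈ (9.5459 + 3.7413 + 1.2172 + 14.6235)^(1/1.5) = (29.1279)^(1/1.5) ≈ 9.4669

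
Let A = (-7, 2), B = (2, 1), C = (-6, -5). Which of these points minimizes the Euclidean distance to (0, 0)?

Distances: d(A) ≈ 7.2801, d(B) ≈ 2.2361, d(C) ≈ 7.8102. Nearest: B = (2, 1) with distance 2.2361.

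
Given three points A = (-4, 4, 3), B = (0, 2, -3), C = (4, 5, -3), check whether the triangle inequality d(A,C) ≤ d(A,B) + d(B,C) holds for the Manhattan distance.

d(A,B) = 4 + 2 + 6 = 12, d(B,C) = 4 + 3 + 0 = 7, d(A,C) = 8 + 1 + 6 = 15.
d(A,C) = 15 ≤ 12 + 7 = 19. Triangle inequality is satisfied.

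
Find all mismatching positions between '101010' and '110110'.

Differing positions: 2, 3, 4. Hamming distance = 3.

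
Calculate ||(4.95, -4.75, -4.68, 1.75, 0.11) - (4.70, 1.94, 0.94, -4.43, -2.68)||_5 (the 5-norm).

(Σ|x_i - y_i|^5)^(1/5) = (|4.95 - 4.7|^5 + |-4.75 - 1.94|^5 + |-4.68 - 0.94|^5 + |1.75 - (-4.43)|^5 + |0.11 - (-2.68)|^5)^(1/5)
= (0.25^5 + 6.69^5 + 5.62^5 + 6.18^5 + 2.79^5)^(1/5) ≈ (0.001 + 13400.7958 + 5606.3677 + 9014.5152 + 169.0523)^(1/5) = (28190.732)^(1/5) ≈ 7.7629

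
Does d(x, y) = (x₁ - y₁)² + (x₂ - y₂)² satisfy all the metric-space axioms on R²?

No. The squared Euclidean distance fails the triangle inequality. Counterexample: x = (0, 0), y = (3, 4), z = (6, 8). d(x,z) = 6² + 8² = 100, but d(x,y) + d(y,z) = (3² + 4²) + (3² + 4²) = 25 + 25 = 50. Since 100 > 50, the triangle inequality is violated. (Note: √d, the ordinary Euclidean distance, IS a metric.)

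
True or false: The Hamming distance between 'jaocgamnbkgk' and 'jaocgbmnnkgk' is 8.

Differing positions: 6, 9. Hamming distance = 2, so the claim that d_H = 8 is false.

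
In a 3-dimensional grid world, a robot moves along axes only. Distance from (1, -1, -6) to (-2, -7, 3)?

Σ|x_i - y_i| = |1 - (-2)| + |-1 - (-7)| + |-6 - 3| = 3 + 6 + 9 = 18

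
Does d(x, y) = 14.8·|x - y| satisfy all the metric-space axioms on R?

Yes. Since |x - y| is a metric on R and 14.8 > 0, the positive scalar multiple 14.8·|x - y| is also a metric: scaling by a positive constant preserves non-negativity, identity (d=0 ⟺ |x-y|=0 ⟺ x=y), symmetry, and the triangle inequality.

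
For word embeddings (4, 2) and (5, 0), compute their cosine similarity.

With u = (4, 2), v = (5, 0):
u·v = 4·5 + 2·0 = 20 + 0 = 20.
|u| = √(4² + 2²) = √20, |v| = √(5² + 0²) = √25, so |u||v| = √(20·25) = √500.
cos θ = (u·v)/(|u||v|) = 20/√500 ≈ 0.8944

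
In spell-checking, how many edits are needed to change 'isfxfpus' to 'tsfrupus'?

Let D[i][j] be the edit distance between the first i characters of 'isfxfpus' and the first j characters of 'tsfrupus', with D[i][0] = i, D[0][j] = j, and D[i][j] = D[i-1][j-1] if the characters match, else 1 + min(D[i-1][j], D[i][j-1], D[i-1][j-1]). Filling the table (rows: prefixes of 'isfxfpus', columns: prefixes of 'tsfrupus'):
     ε  t  s  f  r  u  p  u  s
  ε  0  1  2  3  4  5  6  7  8
  i  1  1  2  3  4  5  6  7  8
  s  2  2  1  2  3  4  5  6  7
  f  3  3  2  1  2  3  4  5  6
  x  4  4  3  2  2  3  4  5  6
  f  5  5  4  3  3  3  4  5  6
  p  6  6  5  4  4  4  3  4  5
  u  7  7  6  5  5  4  4  3  4
  s  8  8  7  6  6  5  5  4  3
The bottom-right entry gives D[8][8] = 3, so no sequence of fewer than 3 edits works. Backtracking through the table gives one optimal edit sequence (3 edits):
  isfxfpus → tsfxfpus (sub i→t @1)
  tsfxfpus → tsfrfpus (sub x→r @4)
  tsfrfpus → tsfrupus (sub f→u @5)
Edit distance = 3.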